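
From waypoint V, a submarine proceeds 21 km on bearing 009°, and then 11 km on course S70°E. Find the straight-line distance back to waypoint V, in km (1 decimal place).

21.8 km

Leg 1 (009°, 21 km): east 21 sin 9° = 3.29, north 21 cos 9° = 20.74
Leg 2 (S70°E, 11 km): east 11 sin 110° = 10.34, north 11 cos 110° = -3.76
Net: 13.62 east, 16.98 north. Distance = √((13.62)² + (16.98)²) = 21.768 km.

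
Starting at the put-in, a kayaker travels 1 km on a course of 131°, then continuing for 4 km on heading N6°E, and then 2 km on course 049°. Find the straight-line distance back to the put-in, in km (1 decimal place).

5.4 km

Leg 1 (131°, 1 km): east 1 sin 131° = 0.75, north 1 cos 131° = -0.66
Leg 2 (N6°E, 4 km): east 4 sin 6° = 0.42, north 4 cos 6° = 3.98
Leg 3 (049°, 2 km): east 2 sin 49° = 1.51, north 2 cos 49° = 1.31
Net: 2.68 east, 4.63 north. Distance = √((2.68)² + (4.63)²) = 5.354 km.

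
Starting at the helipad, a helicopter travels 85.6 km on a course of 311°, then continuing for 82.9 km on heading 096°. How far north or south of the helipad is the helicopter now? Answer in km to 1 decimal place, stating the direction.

47.5 km north

Leg 1 (311°, 85.6 km): east 85.6 sin 311° = -64.60, north 85.6 cos 311° = 56.16
Leg 2 (096°, 82.9 km): east 82.9 sin 96° = 82.45, north 82.9 cos 96° = -8.67
Net north component: 47.49 km.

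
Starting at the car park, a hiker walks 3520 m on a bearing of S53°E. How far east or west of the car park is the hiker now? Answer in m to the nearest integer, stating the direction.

Leg 1 (S53°E, 3520 m): east 3520 sin 127° = 2811.20, north 3520 cos 127° = -2118.39
Net east component: 2811.20 m.

2811 m east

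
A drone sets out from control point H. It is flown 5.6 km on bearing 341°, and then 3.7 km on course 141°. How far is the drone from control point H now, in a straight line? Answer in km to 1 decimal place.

2.5 km

Leg 1 (341°, 5.6 km): east 5.6 sin 341° = -1.82, north 5.6 cos 341° = 5.29
Leg 2 (141°, 3.7 km): east 3.7 sin 141° = 2.33, north 3.7 cos 141° = -2.88
Net: 0.51 east, 2.42 north. Distance = √((0.51)² + (2.42)²) = 2.472 km.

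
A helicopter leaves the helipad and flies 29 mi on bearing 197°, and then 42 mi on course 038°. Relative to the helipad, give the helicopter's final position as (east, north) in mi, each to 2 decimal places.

(17.38, 5.36)

Leg 1 (197°, 29 mi): east 29 sin 197° = -8.48, north 29 cos 197° = -27.73
Leg 2 (038°, 42 mi): east 42 sin 38° = 25.86, north 42 cos 38° = 33.10
Summing: 17.38 mi east, 5.36 mi north → (17.38, 5.36).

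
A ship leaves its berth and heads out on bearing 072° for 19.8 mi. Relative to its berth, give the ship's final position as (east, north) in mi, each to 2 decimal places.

Leg 1 (072°, 19.8 mi): east 19.8 sin 72° = 18.83, north 19.8 cos 72° = 6.12
Summing: 18.83 mi east, 6.12 mi north → (18.83, 6.12).

(18.83, 6.12)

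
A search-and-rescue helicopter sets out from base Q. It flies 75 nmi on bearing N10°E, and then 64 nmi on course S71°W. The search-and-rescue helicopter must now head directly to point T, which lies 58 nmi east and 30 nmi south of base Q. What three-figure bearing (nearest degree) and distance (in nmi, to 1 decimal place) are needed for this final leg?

Leg 1 (N10°E, 75 nmi): east 75 sin 10° = 13.02, north 75 cos 10° = 73.86
Leg 2 (S71°W, 64 nmi): east 64 sin 251° = -60.51, north 64 cos 251° = -20.84
Current position: (-47.49, 53.02). Target: (58, -30). Remaining: Δeast = 105.49, Δnorth = -83.02.
Bearing = atan2(105.49, -83.02) mod 360° = 128.20°; distance = √((105.49)² + (-83.02)²) = 134.243 nmi.

128°, 134.2 nmi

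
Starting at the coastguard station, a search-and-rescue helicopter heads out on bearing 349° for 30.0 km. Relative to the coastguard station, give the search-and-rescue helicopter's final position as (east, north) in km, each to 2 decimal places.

Leg 1 (349°, 30.0 km): east 30.0 sin 349° = -5.72, north 30.0 cos 349° = 29.45
Summing: -5.72 km east, 29.45 km north → (-5.72, 29.45).

(-5.72, 29.45)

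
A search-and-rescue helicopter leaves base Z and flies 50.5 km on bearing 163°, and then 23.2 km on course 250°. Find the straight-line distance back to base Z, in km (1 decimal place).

Leg 1 (163°, 50.5 km): east 50.5 sin 163° = 14.76, north 50.5 cos 163° = -48.29
Leg 2 (250°, 23.2 km): east 23.2 sin 250° = -21.80, north 23.2 cos 250° = -7.93
Net: -7.04 east, -56.23 north. Distance = √((-7.04)² + (-56.23)²) = 56.667 km.

56.7 km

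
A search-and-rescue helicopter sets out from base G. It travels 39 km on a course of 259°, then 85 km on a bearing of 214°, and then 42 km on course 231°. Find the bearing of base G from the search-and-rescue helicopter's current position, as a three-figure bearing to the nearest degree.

Leg 1 (259°, 39 km): east 39 sin 259° = -38.28, north 39 cos 259° = -7.44
Leg 2 (214°, 85 km): east 85 sin 214° = -47.53, north 85 cos 214° = -70.47
Leg 3 (231°, 42 km): east 42 sin 231° = -32.64, north 42 cos 231° = -26.43
Net displacement: -118.45 east, -104.34 north. Direction back to start is (118.45, 104.34): bearing = atan2(118.45, 104.34) mod 360° = 48.62° ≈ 049°.

049°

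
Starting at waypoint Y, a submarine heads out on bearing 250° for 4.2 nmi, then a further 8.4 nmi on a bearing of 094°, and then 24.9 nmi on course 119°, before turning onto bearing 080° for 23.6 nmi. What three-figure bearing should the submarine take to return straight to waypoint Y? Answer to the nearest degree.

281°

Leg 1 (250°, 4.2 nmi): east 4.2 sin 250° = -3.95, north 4.2 cos 250° = -1.44
Leg 2 (094°, 8.4 nmi): east 8.4 sin 94° = 8.38, north 8.4 cos 94° = -0.59
Leg 3 (119°, 24.9 nmi): east 24.9 sin 119° = 21.78, north 24.9 cos 119° = -12.07
Leg 4 (080°, 23.6 nmi): east 23.6 sin 80° = 23.24, north 23.6 cos 80° = 4.10
Net displacement: 49.45 east, -10.00 north. Direction back to start is (-49.45, 10.00): bearing = atan2(-49.45, 10.00) mod 360° = 281.43° ≈ 281°.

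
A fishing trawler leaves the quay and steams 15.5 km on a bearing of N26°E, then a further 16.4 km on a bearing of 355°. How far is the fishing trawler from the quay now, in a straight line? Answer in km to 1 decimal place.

30.7 km

Leg 1 (N26°E, 15.5 km): east 15.5 sin 26° = 6.79, north 15.5 cos 26° = 13.93
Leg 2 (355°, 16.4 km): east 16.4 sin 355° = -1.43, north 16.4 cos 355° = 16.34
Net: 5.37 east, 30.27 north. Distance = √((5.37)² + (30.27)²) = 30.741 km.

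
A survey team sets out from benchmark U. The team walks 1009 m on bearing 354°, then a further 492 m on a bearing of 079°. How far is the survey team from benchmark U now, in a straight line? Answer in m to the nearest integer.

1160 m

Leg 1 (354°, 1009 m): east 1009 sin 354° = -105.47, north 1009 cos 354° = 1003.47
Leg 2 (079°, 492 m): east 492 sin 79° = 482.96, north 492 cos 79° = 93.88
Net: 377.49 east, 1097.35 north. Distance = √((377.49)² + (1097.35)²) = 1160.465 m.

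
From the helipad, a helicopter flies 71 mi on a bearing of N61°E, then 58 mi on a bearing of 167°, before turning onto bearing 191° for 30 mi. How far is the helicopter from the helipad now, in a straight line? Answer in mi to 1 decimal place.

86.5 mi

Leg 1 (N61°E, 71 mi): east 71 sin 61° = 62.10, north 71 cos 61° = 34.42
Leg 2 (167°, 58 mi): east 58 sin 167° = 13.05, north 58 cos 167° = -56.51
Leg 3 (191°, 30 mi): east 30 sin 191° = -5.72, north 30 cos 191° = -29.45
Net: 69.42 east, -51.54 north. Distance = √((69.42)² + (-51.54)²) = 86.462 mi.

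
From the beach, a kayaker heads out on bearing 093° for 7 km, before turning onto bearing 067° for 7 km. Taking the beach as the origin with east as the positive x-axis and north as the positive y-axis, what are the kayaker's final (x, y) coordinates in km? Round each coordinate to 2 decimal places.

(13.43, 2.37)

Leg 1 (093°, 7 km): east 7 sin 93° = 6.99, north 7 cos 93° = -0.37
Leg 2 (067°, 7 km): east 7 sin 67° = 6.44, north 7 cos 67° = 2.74
Summing: 13.43 km east, 2.37 km north → (13.43, 2.37).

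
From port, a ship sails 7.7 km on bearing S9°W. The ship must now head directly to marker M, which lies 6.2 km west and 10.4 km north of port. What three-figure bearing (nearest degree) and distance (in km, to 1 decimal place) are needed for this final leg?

344°, 18.7 km

Leg 1 (S9°W, 7.7 km): east 7.7 sin 189° = -1.20, north 7.7 cos 189° = -7.61
Current position: (-1.20, -7.61). Target: (-6.2, 10.4). Remaining: Δeast = -5.00, Δnorth = 18.01.
Bearing = atan2(-5.00, 18.01) mod 360° = 344.49°; distance = √((-5.00)² + (18.01)²) = 18.685 km.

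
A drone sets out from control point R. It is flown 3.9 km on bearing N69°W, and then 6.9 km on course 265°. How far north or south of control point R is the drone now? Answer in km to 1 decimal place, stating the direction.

Leg 1 (N69°W, 3.9 km): east 3.9 sin 291° = -3.64, north 3.9 cos 291° = 1.40
Leg 2 (265°, 6.9 km): east 6.9 sin 265° = -6.87, north 6.9 cos 265° = -0.60
Net north component: 0.80 km.

0.8 km north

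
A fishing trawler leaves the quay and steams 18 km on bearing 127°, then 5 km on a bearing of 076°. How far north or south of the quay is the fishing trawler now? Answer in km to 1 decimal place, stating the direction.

9.6 km south

Leg 1 (127°, 18 km): east 18 sin 127° = 14.38, north 18 cos 127° = -10.83
Leg 2 (076°, 5 km): east 5 sin 76° = 4.85, north 5 cos 76° = 1.21
Net north component: -9.62 km.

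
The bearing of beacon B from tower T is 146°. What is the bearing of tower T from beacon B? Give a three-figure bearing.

326°

Back-bearing = 146° + 180° = 326°.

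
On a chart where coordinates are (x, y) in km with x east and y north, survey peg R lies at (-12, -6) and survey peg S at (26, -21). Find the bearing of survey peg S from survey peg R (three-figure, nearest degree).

Δeast = 26 − -12 = 38.00; Δnorth = -21 − -6 = -15.00.
Bearing = atan2(Δeast, Δnorth) mod 360° = 111.54° ≈ 112°.

112°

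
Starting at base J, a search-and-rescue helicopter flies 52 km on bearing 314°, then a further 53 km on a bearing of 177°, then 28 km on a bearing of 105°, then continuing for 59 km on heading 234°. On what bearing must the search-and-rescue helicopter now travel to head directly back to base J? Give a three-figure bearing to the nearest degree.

Leg 1 (314°, 52 km): east 52 sin 314° = -37.41, north 52 cos 314° = 36.12
Leg 2 (177°, 53 km): east 53 sin 177° = 2.77, north 53 cos 177° = -52.93
Leg 3 (105°, 28 km): east 28 sin 105° = 27.05, north 28 cos 105° = -7.25
Leg 4 (234°, 59 km): east 59 sin 234° = -47.73, north 59 cos 234° = -34.68
Net displacement: -55.32 east, -58.73 north. Direction back to start is (55.32, 58.73): bearing = atan2(55.32, 58.73) mod 360° = 43.29° ≈ 043°.

043°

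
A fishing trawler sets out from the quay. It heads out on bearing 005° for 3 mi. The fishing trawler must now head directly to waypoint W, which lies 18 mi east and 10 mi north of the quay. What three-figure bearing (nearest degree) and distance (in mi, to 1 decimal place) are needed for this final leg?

068°, 19.1 mi

Leg 1 (005°, 3 mi): east 3 sin 5° = 0.26, north 3 cos 5° = 2.99
Current position: (0.26, 2.99). Target: (18, 10). Remaining: Δeast = 17.74, Δnorth = 7.01.
Bearing = atan2(17.74, 7.01) mod 360° = 68.43°; distance = √((17.74)² + (7.01)²) = 19.074 mi.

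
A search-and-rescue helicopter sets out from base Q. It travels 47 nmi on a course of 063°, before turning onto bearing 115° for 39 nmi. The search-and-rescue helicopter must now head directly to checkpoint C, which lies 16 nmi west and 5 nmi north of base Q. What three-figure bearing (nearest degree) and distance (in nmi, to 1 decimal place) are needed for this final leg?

Leg 1 (063°, 47 nmi): east 47 sin 63° = 41.88, north 47 cos 63° = 21.34
Leg 2 (115°, 39 nmi): east 39 sin 115° = 35.35, north 39 cos 115° = -16.48
Current position: (77.22, 4.86). Target: (-16, 5). Remaining: Δeast = -93.22, Δnorth = 0.14.
Bearing = atan2(-93.22, 0.14) mod 360° = 270.09°; distance = √((-93.22)² + (0.14)²) = 93.223 nmi.

270°, 93.2 nmi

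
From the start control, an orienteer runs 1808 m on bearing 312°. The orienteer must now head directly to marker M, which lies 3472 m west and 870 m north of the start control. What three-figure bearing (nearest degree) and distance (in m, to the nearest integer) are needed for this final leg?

261°, 2155 m

Leg 1 (312°, 1808 m): east 1808 sin 312° = -1343.61, north 1808 cos 312° = 1209.79
Current position: (-1343.61, 1209.79). Target: (-3472, 870). Remaining: Δeast = -2128.39, Δnorth = -339.79.
Bearing = atan2(-2128.39, -339.79) mod 360° = 260.93°; distance = √((-2128.39)² + (-339.79)²) = 2155.346 m.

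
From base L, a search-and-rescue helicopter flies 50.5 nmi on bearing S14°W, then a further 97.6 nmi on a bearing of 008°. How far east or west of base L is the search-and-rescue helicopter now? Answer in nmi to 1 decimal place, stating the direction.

1.4 nmi east

Leg 1 (S14°W, 50.5 nmi): east 50.5 sin 194° = -12.22, north 50.5 cos 194° = -49.00
Leg 2 (008°, 97.6 nmi): east 97.6 sin 8° = 13.58, north 97.6 cos 8° = 96.65
Net east component: 1.37 nmi.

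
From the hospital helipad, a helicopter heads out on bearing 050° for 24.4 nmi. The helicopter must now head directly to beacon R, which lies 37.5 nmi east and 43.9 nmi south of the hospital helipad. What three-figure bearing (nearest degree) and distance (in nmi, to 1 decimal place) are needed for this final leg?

162°, 62.5 nmi

Leg 1 (050°, 24.4 nmi): east 24.4 sin 50° = 18.69, north 24.4 cos 50° = 15.68
Current position: (18.69, 15.68). Target: (37.5, -43.9). Remaining: Δeast = 18.81, Δnorth = -59.58.
Bearing = atan2(18.81, -59.58) mod 360° = 162.48°; distance = √((18.81)² + (-59.58)²) = 62.482 nmi.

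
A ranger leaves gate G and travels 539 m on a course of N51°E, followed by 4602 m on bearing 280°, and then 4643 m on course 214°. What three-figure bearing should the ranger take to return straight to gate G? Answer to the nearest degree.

Leg 1 (N51°E, 539 m): east 539 sin 51° = 418.88, north 539 cos 51° = 339.20
Leg 2 (280°, 4602 m): east 4602 sin 280° = -4532.09, north 4602 cos 280° = 799.13
Leg 3 (214°, 4643 m): east 4643 sin 214° = -2596.33, north 4643 cos 214° = -3849.22
Net displacement: -6709.54 east, -2710.89 north. Direction back to start is (6709.54, 2710.89): bearing = atan2(6709.54, 2710.89) mod 360° = 68.00° ≈ 068°.

068°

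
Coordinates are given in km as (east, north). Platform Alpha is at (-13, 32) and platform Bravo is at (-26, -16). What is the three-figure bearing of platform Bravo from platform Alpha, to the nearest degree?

195°

Δeast = -26 − -13 = -13.00; Δnorth = -16 − 32 = -48.00.
Bearing = atan2(Δeast, Δnorth) mod 360° = 195.15° ≈ 195°.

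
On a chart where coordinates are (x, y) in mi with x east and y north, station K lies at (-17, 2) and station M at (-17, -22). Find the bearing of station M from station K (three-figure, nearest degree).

Δeast = -17 − -17 = 0.00; Δnorth = -22 − 2 = -24.00.
Bearing = atan2(Δeast, Δnorth) mod 360° = 180.00° ≈ 180°.

180°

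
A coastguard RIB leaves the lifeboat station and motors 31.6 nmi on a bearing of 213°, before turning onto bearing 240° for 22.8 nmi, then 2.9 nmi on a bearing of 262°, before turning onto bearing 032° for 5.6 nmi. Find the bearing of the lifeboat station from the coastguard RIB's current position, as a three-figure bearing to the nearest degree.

Leg 1 (213°, 31.6 nmi): east 31.6 sin 213° = -17.21, north 31.6 cos 213° = -26.50
Leg 2 (240°, 22.8 nmi): east 22.8 sin 240° = -19.75, north 22.8 cos 240° = -11.40
Leg 3 (262°, 2.9 nmi): east 2.9 sin 262° = -2.87, north 2.9 cos 262° = -0.40
Leg 4 (032°, 5.6 nmi): east 5.6 sin 32° = 2.97, north 5.6 cos 32° = 4.75
Net displacement: -36.86 east, -33.56 north. Direction back to start is (36.86, 33.56): bearing = atan2(36.86, 33.56) mod 360° = 47.69° ≈ 048°.

048°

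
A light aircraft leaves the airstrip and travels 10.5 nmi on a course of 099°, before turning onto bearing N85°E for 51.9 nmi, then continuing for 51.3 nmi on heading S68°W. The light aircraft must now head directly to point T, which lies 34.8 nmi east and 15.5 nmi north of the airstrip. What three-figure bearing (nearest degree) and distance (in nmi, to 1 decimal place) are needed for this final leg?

Leg 1 (099°, 10.5 nmi): east 10.5 sin 99° = 10.37, north 10.5 cos 99° = -1.64
Leg 2 (N85°E, 51.9 nmi): east 51.9 sin 85° = 51.70, north 51.9 cos 85° = 4.52
Leg 3 (S68°W, 51.3 nmi): east 51.3 sin 248° = -47.56, north 51.3 cos 248° = -19.22
Current position: (14.51, -16.34). Target: (34.8, 15.5). Remaining: Δeast = 20.29, Δnorth = 31.84.
Bearing = atan2(20.29, 31.84) mod 360° = 32.51°; distance = √((20.29)² + (31.84)²) = 37.753 nmi.

033°, 37.8 nmi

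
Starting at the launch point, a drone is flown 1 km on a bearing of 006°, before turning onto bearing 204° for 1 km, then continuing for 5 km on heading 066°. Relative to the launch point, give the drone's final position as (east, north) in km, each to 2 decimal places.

Leg 1 (006°, 1 km): east 1 sin 6° = 0.10, north 1 cos 6° = 0.99
Leg 2 (204°, 1 km): east 1 sin 204° = -0.41, north 1 cos 204° = -0.91
Leg 3 (066°, 5 km): east 5 sin 66° = 4.57, north 5 cos 66° = 2.03
Summing: 4.27 km east, 2.11 km north → (4.27, 2.11).

(4.27, 2.11)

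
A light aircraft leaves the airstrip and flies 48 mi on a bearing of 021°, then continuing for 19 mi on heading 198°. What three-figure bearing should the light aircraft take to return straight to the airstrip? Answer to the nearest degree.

Leg 1 (021°, 48 mi): east 48 sin 21° = 17.20, north 48 cos 21° = 44.81
Leg 2 (198°, 19 mi): east 19 sin 198° = -5.87, north 19 cos 198° = -18.07
Net displacement: 11.33 east, 26.74 north. Direction back to start is (-11.33, -26.74): bearing = atan2(-11.33, -26.74) mod 360° = 202.96° ≈ 203°.

203°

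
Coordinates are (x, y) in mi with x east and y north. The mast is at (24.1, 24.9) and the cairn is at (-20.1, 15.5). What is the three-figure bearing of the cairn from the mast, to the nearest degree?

Δeast = -20.1 − 24.1 = -44.20; Δnorth = 15.5 − 24.9 = -9.40.
Bearing = atan2(Δeast, Δnorth) mod 360° = 257.99° ≈ 258°.

258°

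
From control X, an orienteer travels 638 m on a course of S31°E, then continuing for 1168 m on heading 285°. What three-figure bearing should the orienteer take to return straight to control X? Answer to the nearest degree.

073°

Leg 1 (S31°E, 638 m): east 638 sin 149° = 328.59, north 638 cos 149° = -546.87
Leg 2 (285°, 1168 m): east 1168 sin 285° = -1128.20, north 1168 cos 285° = 302.30
Net displacement: -799.61 east, -244.57 north. Direction back to start is (799.61, 244.57): bearing = atan2(799.61, 244.57) mod 360° = 72.99° ≈ 073°.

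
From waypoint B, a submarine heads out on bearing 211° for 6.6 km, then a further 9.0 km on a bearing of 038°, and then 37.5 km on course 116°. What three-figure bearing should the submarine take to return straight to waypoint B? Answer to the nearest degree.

293°

Leg 1 (211°, 6.6 km): east 6.6 sin 211° = -3.40, north 6.6 cos 211° = -5.66
Leg 2 (038°, 9.0 km): east 9.0 sin 38° = 5.54, north 9.0 cos 38° = 7.09
Leg 3 (116°, 37.5 km): east 37.5 sin 116° = 33.70, north 37.5 cos 116° = -16.44
Net displacement: 35.85 east, -15.00 north. Direction back to start is (-35.85, 15.00): bearing = atan2(-35.85, 15.00) mod 360° = 292.71° ≈ 293°.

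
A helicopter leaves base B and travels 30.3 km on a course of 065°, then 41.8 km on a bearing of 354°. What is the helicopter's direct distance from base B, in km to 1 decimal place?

59.1 km

Leg 1 (065°, 30.3 km): east 30.3 sin 65° = 27.46, north 30.3 cos 65° = 12.81
Leg 2 (354°, 41.8 km): east 41.8 sin 354° = -4.37, north 41.8 cos 354° = 41.57
Net: 23.09 east, 54.38 north. Distance = √((23.09)² + (54.38)²) = 59.076 km.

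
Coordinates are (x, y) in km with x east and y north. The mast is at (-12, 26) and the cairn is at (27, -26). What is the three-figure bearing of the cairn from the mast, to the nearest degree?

143°

Δeast = 27 − -12 = 39.00; Δnorth = -26 − 26 = -52.00.
Bearing = atan2(Δeast, Δnorth) mod 360° = 143.13° ≈ 143°.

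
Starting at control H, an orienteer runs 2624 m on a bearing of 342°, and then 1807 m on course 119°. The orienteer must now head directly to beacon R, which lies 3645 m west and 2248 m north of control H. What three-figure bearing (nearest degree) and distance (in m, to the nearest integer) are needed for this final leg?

Leg 1 (342°, 2624 m): east 2624 sin 342° = -810.86, north 2624 cos 342° = 2495.57
Leg 2 (119°, 1807 m): east 1807 sin 119° = 1580.44, north 1807 cos 119° = -876.05
Current position: (769.58, 1619.52). Target: (-3645, 2248). Remaining: Δeast = -4414.58, Δnorth = 628.48.
Bearing = atan2(-4414.58, 628.48) mod 360° = 278.10°; distance = √((-4414.58)² + (628.48)²) = 4459.089 m.

278°, 4459 m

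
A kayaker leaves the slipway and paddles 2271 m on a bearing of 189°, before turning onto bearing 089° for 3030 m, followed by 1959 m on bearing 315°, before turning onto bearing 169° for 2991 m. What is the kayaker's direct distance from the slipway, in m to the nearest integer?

Leg 1 (189°, 2271 m): east 2271 sin 189° = -355.26, north 2271 cos 189° = -2243.04
Leg 2 (089°, 3030 m): east 3030 sin 89° = 3029.54, north 3030 cos 89° = 52.88
Leg 3 (315°, 1959 m): east 1959 sin 315° = -1385.22, north 1959 cos 315° = 1385.22
Leg 4 (169°, 2991 m): east 2991 sin 169° = 570.71, north 2991 cos 169° = -2936.05
Net: 1859.76 east, -3740.98 north. Distance = √((1859.76)² + (-3740.98)²) = 4177.760 m.

4178 m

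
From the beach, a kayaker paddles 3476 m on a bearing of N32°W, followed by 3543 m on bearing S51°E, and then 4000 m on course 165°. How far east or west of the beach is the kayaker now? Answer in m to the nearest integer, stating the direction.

Leg 1 (N32°W, 3476 m): east 3476 sin 328° = -1842.00, north 3476 cos 328° = 2947.82
Leg 2 (S51°E, 3543 m): east 3543 sin 129° = 2753.43, north 3543 cos 129° = -2229.68
Leg 3 (165°, 4000 m): east 4000 sin 165° = 1035.28, north 4000 cos 165° = -3863.70
Net east component: 1946.70 m.

1947 m east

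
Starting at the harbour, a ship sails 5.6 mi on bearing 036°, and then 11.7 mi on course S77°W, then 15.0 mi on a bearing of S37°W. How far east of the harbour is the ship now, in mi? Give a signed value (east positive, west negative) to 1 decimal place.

-17.1 mi

Leg 1 (036°, 5.6 mi): east 5.6 sin 36° = 3.29, north 5.6 cos 36° = 4.53
Leg 2 (S77°W, 11.7 mi): east 11.7 sin 257° = -11.40, north 11.7 cos 257° = -2.63
Leg 3 (S37°W, 15.0 mi): east 15.0 sin 217° = -9.03, north 15.0 cos 217° = -11.98
Net east component: -17.14 mi.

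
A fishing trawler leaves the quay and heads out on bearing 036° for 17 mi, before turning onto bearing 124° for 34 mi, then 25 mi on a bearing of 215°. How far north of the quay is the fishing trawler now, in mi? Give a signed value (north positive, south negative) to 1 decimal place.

Leg 1 (036°, 17 mi): east 17 sin 36° = 9.99, north 17 cos 36° = 13.75
Leg 2 (124°, 34 mi): east 34 sin 124° = 28.19, north 34 cos 124° = -19.01
Leg 3 (215°, 25 mi): east 25 sin 215° = -14.34, north 25 cos 215° = -20.48
Net north component: -25.74 mi.

-25.7 mi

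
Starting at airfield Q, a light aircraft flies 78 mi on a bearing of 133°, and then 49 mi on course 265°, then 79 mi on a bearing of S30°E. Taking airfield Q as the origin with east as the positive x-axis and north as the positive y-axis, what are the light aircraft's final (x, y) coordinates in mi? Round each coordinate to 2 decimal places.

Leg 1 (133°, 78 mi): east 78 sin 133° = 57.05, north 78 cos 133° = -53.20
Leg 2 (265°, 49 mi): east 49 sin 265° = -48.81, north 49 cos 265° = -4.27
Leg 3 (S30°E, 79 mi): east 79 sin 150° = 39.50, north 79 cos 150° = -68.42
Summing: 47.73 mi east, -125.88 mi north → (47.73, -125.88).

(47.73, -125.88)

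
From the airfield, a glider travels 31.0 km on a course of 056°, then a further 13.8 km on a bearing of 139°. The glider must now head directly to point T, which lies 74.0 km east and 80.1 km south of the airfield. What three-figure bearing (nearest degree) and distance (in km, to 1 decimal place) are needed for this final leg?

Leg 1 (056°, 31.0 km): east 31.0 sin 56° = 25.70, north 31.0 cos 56° = 17.33
Leg 2 (139°, 13.8 km): east 13.8 sin 139° = 9.05, north 13.8 cos 139° = -10.41
Current position: (34.75, 6.92). Target: (74.0, -80.1). Remaining: Δeast = 39.25, Δnorth = -87.02.
Bearing = atan2(39.25, -87.02) mod 360° = 155.72°; distance = √((39.25)² + (-87.02)²) = 95.461 km.

156°, 95.5 km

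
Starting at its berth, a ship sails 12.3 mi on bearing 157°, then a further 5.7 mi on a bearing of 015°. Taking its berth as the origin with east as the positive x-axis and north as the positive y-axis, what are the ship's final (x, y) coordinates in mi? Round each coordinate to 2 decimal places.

(6.28, -5.82)

Leg 1 (157°, 12.3 mi): east 12.3 sin 157° = 4.81, north 12.3 cos 157° = -11.32
Leg 2 (015°, 5.7 mi): east 5.7 sin 15° = 1.48, north 5.7 cos 15° = 5.51
Summing: 6.28 mi east, -5.82 mi north → (6.28, -5.82).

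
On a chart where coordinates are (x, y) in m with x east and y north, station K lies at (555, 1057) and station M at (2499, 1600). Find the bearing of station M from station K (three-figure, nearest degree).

074°

Δeast = 2499 − 555 = 1944.00; Δnorth = 1600 − 1057 = 543.00.
Bearing = atan2(Δeast, Δnorth) mod 360° = 74.39° ≈ 074°.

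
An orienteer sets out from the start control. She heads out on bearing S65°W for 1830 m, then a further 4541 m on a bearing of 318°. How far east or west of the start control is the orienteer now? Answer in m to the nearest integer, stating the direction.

Leg 1 (S65°W, 1830 m): east 1830 sin 245° = -1658.54, north 1830 cos 245° = -773.39
Leg 2 (318°, 4541 m): east 4541 sin 318° = -3038.52, north 4541 cos 318° = 3374.62
Net east component: -4697.07 m.

4697 m west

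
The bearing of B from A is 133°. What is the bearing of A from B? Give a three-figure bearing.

313°

Back-bearing = 133° + 180° = 313°.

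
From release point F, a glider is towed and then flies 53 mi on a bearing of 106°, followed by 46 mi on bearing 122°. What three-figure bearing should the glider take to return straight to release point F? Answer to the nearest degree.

293°

Leg 1 (106°, 53 mi): east 53 sin 106° = 50.95, north 53 cos 106° = -14.61
Leg 2 (122°, 46 mi): east 46 sin 122° = 39.01, north 46 cos 122° = -24.38
Net displacement: 89.96 east, -38.99 north. Direction back to start is (-89.96, 38.99): bearing = atan2(-89.96, 38.99) mod 360° = 293.43° ≈ 293°.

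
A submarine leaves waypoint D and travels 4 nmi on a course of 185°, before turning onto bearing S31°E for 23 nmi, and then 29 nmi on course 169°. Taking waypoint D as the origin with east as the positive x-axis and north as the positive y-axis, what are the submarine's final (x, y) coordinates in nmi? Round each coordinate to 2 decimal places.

(17.03, -52.17)

Leg 1 (185°, 4 nmi): east 4 sin 185° = -0.35, north 4 cos 185° = -3.98
Leg 2 (S31°E, 23 nmi): east 23 sin 149° = 11.85, north 23 cos 149° = -19.71
Leg 3 (169°, 29 nmi): east 29 sin 169° = 5.53, north 29 cos 169° = -28.47
Summing: 17.03 nmi east, -52.17 nmi north → (17.03, -52.17).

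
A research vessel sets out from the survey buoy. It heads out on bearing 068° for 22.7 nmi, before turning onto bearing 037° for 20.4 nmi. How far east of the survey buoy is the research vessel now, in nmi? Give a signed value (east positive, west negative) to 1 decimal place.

Leg 1 (068°, 22.7 nmi): east 22.7 sin 68° = 21.05, north 22.7 cos 68° = 8.50
Leg 2 (037°, 20.4 nmi): east 20.4 sin 37° = 12.28, north 20.4 cos 37° = 16.29
Net east component: 33.32 nmi.

33.3 nmi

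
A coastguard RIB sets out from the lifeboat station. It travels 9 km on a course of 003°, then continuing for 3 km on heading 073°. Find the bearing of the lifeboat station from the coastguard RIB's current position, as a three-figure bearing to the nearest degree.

Leg 1 (003°, 9 km): east 9 sin 3° = 0.47, north 9 cos 3° = 8.99
Leg 2 (073°, 3 km): east 3 sin 73° = 2.87, north 3 cos 73° = 0.88
Net displacement: 3.34 east, 9.86 north. Direction back to start is (-3.34, -9.86): bearing = atan2(-3.34, -9.86) mod 360° = 198.70° ≈ 199°.

199°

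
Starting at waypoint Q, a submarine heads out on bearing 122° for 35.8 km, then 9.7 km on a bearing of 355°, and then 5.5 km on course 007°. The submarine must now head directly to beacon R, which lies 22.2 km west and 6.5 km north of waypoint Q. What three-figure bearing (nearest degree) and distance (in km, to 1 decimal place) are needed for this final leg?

281°, 53.4 km

Leg 1 (122°, 35.8 km): east 35.8 sin 122° = 30.36, north 35.8 cos 122° = -18.97
Leg 2 (355°, 9.7 km): east 9.7 sin 355° = -0.85, north 9.7 cos 355° = 9.66
Leg 3 (007°, 5.5 km): east 5.5 sin 7° = 0.67, north 5.5 cos 7° = 5.46
Current position: (30.18, -3.85). Target: (-22.2, 6.5). Remaining: Δeast = -52.38, Δnorth = 10.35.
Bearing = atan2(-52.38, 10.35) mod 360° = 281.18°; distance = √((-52.38)² + (10.35)²) = 53.397 km.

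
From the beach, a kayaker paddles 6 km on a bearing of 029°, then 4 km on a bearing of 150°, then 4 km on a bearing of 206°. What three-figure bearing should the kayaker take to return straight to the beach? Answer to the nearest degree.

Leg 1 (029°, 6 km): east 6 sin 29° = 2.91, north 6 cos 29° = 5.25
Leg 2 (150°, 4 km): east 4 sin 150° = 2.00, north 4 cos 150° = -3.46
Leg 3 (206°, 4 km): east 4 sin 206° = -1.75, north 4 cos 206° = -3.60
Net displacement: 3.16 east, -1.81 north. Direction back to start is (-3.16, 1.81): bearing = atan2(-3.16, 1.81) mod 360° = 299.86° ≈ 300°.

300°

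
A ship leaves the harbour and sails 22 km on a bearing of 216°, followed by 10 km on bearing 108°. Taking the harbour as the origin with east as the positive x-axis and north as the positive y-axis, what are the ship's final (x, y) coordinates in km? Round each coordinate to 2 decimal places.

(-3.42, -20.89)

Leg 1 (216°, 22 km): east 22 sin 216° = -12.93, north 22 cos 216° = -17.80
Leg 2 (108°, 10 km): east 10 sin 108° = 9.51, north 10 cos 108° = -3.09
Summing: -3.42 km east, -20.89 km north → (-3.42, -20.89).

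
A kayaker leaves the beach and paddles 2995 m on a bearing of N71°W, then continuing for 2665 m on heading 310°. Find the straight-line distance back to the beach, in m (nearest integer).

5566 m

Leg 1 (N71°W, 2995 m): east 2995 sin 289° = -2831.83, north 2995 cos 289° = 975.08
Leg 2 (310°, 2665 m): east 2665 sin 310° = -2041.51, north 2665 cos 310° = 1713.03
Net: -4873.34 east, 2688.11 north. Distance = √((-4873.34)² + (2688.11)²) = 5565.548 m.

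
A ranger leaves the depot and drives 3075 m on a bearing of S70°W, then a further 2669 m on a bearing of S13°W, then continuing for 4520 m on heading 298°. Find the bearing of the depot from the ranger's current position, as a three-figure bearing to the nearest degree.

Leg 1 (S70°W, 3075 m): east 3075 sin 250° = -2889.55, north 3075 cos 250° = -1051.71
Leg 2 (S13°W, 2669 m): east 2669 sin 193° = -600.39, north 2669 cos 193° = -2600.59
Leg 3 (298°, 4520 m): east 4520 sin 298° = -3990.92, north 4520 cos 298° = 2122.01
Net displacement: -7480.87 east, -1530.29 north. Direction back to start is (7480.87, 1530.29): bearing = atan2(7480.87, 1530.29) mod 360° = 78.44° ≈ 078°.

078°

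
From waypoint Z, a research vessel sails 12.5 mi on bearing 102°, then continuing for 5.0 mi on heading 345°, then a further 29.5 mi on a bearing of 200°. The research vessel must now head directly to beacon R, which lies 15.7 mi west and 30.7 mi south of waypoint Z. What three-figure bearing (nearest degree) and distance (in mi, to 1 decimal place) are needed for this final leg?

253°, 17.3 mi

Leg 1 (102°, 12.5 mi): east 12.5 sin 102° = 12.23, north 12.5 cos 102° = -2.60
Leg 2 (345°, 5.0 mi): east 5.0 sin 345° = -1.29, north 5.0 cos 345° = 4.83
Leg 3 (200°, 29.5 mi): east 29.5 sin 200° = -10.09, north 29.5 cos 200° = -27.72
Current position: (0.84, -25.49). Target: (-15.7, -30.7). Remaining: Δeast = -16.54, Δnorth = -5.21.
Bearing = atan2(-16.54, -5.21) mod 360° = 252.52°; distance = √((-16.54)² + (-5.21)²) = 17.344 mi.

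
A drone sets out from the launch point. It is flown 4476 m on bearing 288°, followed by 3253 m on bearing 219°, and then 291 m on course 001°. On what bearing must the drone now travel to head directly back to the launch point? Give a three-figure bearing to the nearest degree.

Leg 1 (288°, 4476 m): east 4476 sin 288° = -4256.93, north 4476 cos 288° = 1383.16
Leg 2 (219°, 3253 m): east 3253 sin 219° = -2047.18, north 3253 cos 219° = -2528.06
Leg 3 (001°, 291 m): east 291 sin 1° = 5.08, north 291 cos 1° = 290.96
Net displacement: -6299.03 east, -853.94 north. Direction back to start is (6299.03, 853.94): bearing = atan2(6299.03, 853.94) mod 360° = 82.28° ≈ 082°.

082°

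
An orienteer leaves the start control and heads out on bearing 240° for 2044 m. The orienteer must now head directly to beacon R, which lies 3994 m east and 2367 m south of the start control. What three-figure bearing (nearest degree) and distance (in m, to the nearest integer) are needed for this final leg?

Leg 1 (240°, 2044 m): east 2044 sin 240° = -1770.16, north 2044 cos 240° = -1022.00
Current position: (-1770.16, -1022.00). Target: (3994, -2367). Remaining: Δeast = 5764.16, Δnorth = -1345.00.
Bearing = atan2(5764.16, -1345.00) mod 360° = 103.13°; distance = √((5764.16)² + (-1345.00)²) = 5918.996 m.

103°, 5919 m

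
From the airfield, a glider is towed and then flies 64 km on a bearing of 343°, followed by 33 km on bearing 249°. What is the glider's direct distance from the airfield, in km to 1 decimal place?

Leg 1 (343°, 64 km): east 64 sin 343° = -18.71, north 64 cos 343° = 61.20
Leg 2 (249°, 33 km): east 33 sin 249° = -30.81, north 33 cos 249° = -11.83
Net: -49.52 east, 49.38 north. Distance = √((-49.52)² + (49.38)²) = 69.931 km.

69.9 km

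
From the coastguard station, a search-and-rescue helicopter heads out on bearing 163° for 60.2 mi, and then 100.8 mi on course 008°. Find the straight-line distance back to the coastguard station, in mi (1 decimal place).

Leg 1 (163°, 60.2 mi): east 60.2 sin 163° = 17.60, north 60.2 cos 163° = -57.57
Leg 2 (008°, 100.8 mi): east 100.8 sin 8° = 14.03, north 100.8 cos 8° = 99.82
Net: 31.63 east, 42.25 north. Distance = √((31.63)² + (42.25)²) = 52.777 mi.

52.8 mi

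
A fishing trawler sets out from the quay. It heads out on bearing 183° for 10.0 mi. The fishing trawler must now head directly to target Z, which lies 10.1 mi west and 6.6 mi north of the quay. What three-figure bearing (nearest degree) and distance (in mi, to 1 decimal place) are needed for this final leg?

Leg 1 (183°, 10.0 mi): east 10.0 sin 183° = -0.52, north 10.0 cos 183° = -9.99
Current position: (-0.52, -9.99). Target: (-10.1, 6.6). Remaining: Δeast = -9.58, Δnorth = 16.59.
Bearing = atan2(-9.58, 16.59) mod 360° = 330.00°; distance = √((-9.58)² + (16.59)²) = 19.152 mi.

330°, 19.2 mi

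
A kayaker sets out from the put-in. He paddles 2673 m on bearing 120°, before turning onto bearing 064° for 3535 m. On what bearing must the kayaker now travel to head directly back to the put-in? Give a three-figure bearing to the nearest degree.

268°

Leg 1 (120°, 2673 m): east 2673 sin 120° = 2314.89, north 2673 cos 120° = -1336.50
Leg 2 (064°, 3535 m): east 3535 sin 64° = 3177.24, north 3535 cos 64° = 1549.64
Net displacement: 5492.12 east, 213.14 north. Direction back to start is (-5492.12, -213.14): bearing = atan2(-5492.12, -213.14) mod 360° = 267.78° ≈ 268°.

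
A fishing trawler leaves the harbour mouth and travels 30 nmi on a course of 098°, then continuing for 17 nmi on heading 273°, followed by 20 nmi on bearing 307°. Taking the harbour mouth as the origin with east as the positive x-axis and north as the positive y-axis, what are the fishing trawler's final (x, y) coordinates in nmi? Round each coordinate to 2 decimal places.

(-3.24, 8.75)

Leg 1 (098°, 30 nmi): east 30 sin 98° = 29.71, north 30 cos 98° = -4.18
Leg 2 (273°, 17 nmi): east 17 sin 273° = -16.98, north 17 cos 273° = 0.89
Leg 3 (307°, 20 nmi): east 20 sin 307° = -15.97, north 20 cos 307° = 12.04
Summing: -3.24 nmi east, 8.75 nmi north → (-3.24, 8.75).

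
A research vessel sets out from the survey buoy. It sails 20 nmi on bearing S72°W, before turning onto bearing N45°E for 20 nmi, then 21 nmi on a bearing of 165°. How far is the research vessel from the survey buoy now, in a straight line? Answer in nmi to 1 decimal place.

Leg 1 (S72°W, 20 nmi): east 20 sin 252° = -19.02, north 20 cos 252° = -6.18
Leg 2 (N45°E, 20 nmi): east 20 sin 45° = 14.14, north 20 cos 45° = 14.14
Leg 3 (165°, 21 nmi): east 21 sin 165° = 5.44, north 21 cos 165° = -20.28
Net: 0.56 east, -12.32 north. Distance = √((0.56)² + (-12.32)²) = 12.335 nmi.

12.3 nmi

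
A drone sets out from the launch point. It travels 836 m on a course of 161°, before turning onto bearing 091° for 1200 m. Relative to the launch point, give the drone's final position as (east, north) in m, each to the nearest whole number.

Leg 1 (161°, 836 m): east 836 sin 161° = 272.17, north 836 cos 161° = -790.45
Leg 2 (091°, 1200 m): east 1200 sin 91° = 1199.82, north 1200 cos 91° = -20.94
Summing: 1471.99 m east, -811.40 m north → (1472, -811).

(1472, -811)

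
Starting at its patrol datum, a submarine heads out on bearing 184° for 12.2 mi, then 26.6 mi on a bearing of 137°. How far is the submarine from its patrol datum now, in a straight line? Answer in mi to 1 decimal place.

Leg 1 (184°, 12.2 mi): east 12.2 sin 184° = -0.85, north 12.2 cos 184° = -12.17
Leg 2 (137°, 26.6 mi): east 26.6 sin 137° = 18.14, north 26.6 cos 137° = -19.45
Net: 17.29 east, -31.62 north. Distance = √((17.29)² + (-31.62)²) = 36.042 mi.

36.0 mi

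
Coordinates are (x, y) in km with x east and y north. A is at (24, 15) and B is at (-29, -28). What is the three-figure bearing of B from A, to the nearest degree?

Δeast = -29 − 24 = -53.00; Δnorth = -28 − 15 = -43.00.
Bearing = atan2(Δeast, Δnorth) mod 360° = 230.95° ≈ 231°.

231°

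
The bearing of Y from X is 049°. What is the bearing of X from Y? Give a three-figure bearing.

Back-bearing = 049° + 180° = 229°.

229°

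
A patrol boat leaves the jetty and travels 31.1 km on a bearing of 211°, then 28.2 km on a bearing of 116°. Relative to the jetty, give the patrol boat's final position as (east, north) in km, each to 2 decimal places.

(9.33, -39.02)

Leg 1 (211°, 31.1 km): east 31.1 sin 211° = -16.02, north 31.1 cos 211° = -26.66
Leg 2 (116°, 28.2 km): east 28.2 sin 116° = 25.35, north 28.2 cos 116° = -12.36
Summing: 9.33 km east, -39.02 km north → (9.33, -39.02).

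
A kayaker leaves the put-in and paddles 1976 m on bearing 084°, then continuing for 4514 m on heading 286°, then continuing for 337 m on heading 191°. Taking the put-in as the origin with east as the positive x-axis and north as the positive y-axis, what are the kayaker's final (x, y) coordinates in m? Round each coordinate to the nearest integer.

(-2438, 1120)

Leg 1 (084°, 1976 m): east 1976 sin 84° = 1965.18, north 1976 cos 84° = 206.55
Leg 2 (286°, 4514 m): east 4514 sin 286° = -4339.14, north 4514 cos 286° = 1244.23
Leg 3 (191°, 337 m): east 337 sin 191° = -64.30, north 337 cos 191° = -330.81
Summing: -2438.26 m east, 1119.97 m north → (-2438, 1120).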